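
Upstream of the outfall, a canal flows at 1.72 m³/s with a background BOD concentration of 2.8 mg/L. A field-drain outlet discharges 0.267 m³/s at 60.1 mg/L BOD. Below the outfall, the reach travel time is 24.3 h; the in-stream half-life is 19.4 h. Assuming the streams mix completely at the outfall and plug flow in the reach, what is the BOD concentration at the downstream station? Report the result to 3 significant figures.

4.41 mg/L

Flow-weighted average: C = (1.720·2.800 + 0.2670·60.10) / 1.987 = 20.86/1.987 = 10.50 mg/L.
Half-life 19.4 h → k = ln 2 / 19.4 = 0.03573 h⁻¹ = 0.8575 d⁻¹.
First-order decay: C = 10.50·exp(−k·t) = 10.50·0.4197 = 4.407 mg/L.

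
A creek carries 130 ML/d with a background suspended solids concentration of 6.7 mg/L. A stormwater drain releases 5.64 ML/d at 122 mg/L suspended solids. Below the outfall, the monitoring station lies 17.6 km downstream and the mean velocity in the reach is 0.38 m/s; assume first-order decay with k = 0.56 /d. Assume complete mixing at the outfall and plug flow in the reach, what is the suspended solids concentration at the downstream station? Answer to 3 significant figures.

Mixed concentration C = ΣQC/ΣQ = (130.0·6.700 + 5.640·122.0) / 135.6 = 1559/135.6 = 11.49 mg/L.
Travel time t = 17.6·1000 / 0.38 = 46320 s = 12.87 h.
First-order decay: C = 11.49·exp(−k·t) = 11.49·0.7407 = 8.513 mg/L.

8.51 mg/L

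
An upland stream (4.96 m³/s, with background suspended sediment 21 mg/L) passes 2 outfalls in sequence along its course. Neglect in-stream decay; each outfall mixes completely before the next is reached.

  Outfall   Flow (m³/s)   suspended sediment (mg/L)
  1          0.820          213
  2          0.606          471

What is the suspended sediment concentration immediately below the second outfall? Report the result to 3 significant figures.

88.4 mg/L

Outfall 1: combined Q = 5.780 m³/s; C = (4.960·21.00 + 0.8200·213.0)/5.780 = 48.24 mg/L.
Outfall 2: combined Q = 6.386 m³/s; C = (5.780·48.24 + 0.6060·471.0)/6.386 = 88.36 mg/L.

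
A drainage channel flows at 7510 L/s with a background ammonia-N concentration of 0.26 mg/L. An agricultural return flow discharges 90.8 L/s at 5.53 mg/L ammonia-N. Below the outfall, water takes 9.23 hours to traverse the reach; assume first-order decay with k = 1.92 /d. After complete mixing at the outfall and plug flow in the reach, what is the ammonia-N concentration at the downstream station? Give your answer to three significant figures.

Mixed concentration C = ΣQC/ΣQ = (7510·0.2600 + 90.80·5.530) / 7601 = 2455/7601 = 0.3230 mg/L.
After decay, C = 0.3230 × e^(−kt) = 0.3230 × 0.4779 = 0.1543 mg/L.

0.154 mg/L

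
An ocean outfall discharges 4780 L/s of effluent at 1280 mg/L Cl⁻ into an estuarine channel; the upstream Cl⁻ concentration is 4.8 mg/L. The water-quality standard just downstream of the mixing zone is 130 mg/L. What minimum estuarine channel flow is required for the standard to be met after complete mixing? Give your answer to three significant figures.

Set C_mix = 130: (Q·4.800 + 4780·1280) / (Q + 4780) = 130
→ Q = 4780·(1280 − 130)/(130 − 4.800) = 43910 L/s.

43900 L/s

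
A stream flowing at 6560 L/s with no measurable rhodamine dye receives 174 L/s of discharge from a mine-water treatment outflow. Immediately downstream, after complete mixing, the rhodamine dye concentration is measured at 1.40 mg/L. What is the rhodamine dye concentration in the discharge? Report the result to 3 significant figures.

Mass balance: 6560·0 + 174.0·Cₑ = 6734·1.400
→ Cₑ = (6734·1.400 − 6560·0) / 174.0 = 54.18 mg/L.

54.2 mg/L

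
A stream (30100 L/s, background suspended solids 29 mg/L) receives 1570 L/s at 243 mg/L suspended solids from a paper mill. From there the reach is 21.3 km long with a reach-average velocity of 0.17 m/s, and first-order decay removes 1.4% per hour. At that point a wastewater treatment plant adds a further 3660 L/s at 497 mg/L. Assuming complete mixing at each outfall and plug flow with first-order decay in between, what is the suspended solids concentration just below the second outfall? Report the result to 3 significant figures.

73.2 mg/L

After mixing, C = (30100·29.00 + 1570·243.0) / 31670 = 1254000/31670 = 39.61 mg/L; combined flow 31670 L/s.
Travel time t = 21.3·1000 / 0.17 = 125300 s = 34.80 h.
1.4%/h lost → k = −ln(1 − 0.014) = 0.01410 h⁻¹.
Applying C = C₀e^(−kt): 39.61 × 0.6122 = 24.25 mg/L.
At the second outfall, C = (31670·24.25 + 3660·497.0) / (31670 + 3660) = 73.22 mg/L.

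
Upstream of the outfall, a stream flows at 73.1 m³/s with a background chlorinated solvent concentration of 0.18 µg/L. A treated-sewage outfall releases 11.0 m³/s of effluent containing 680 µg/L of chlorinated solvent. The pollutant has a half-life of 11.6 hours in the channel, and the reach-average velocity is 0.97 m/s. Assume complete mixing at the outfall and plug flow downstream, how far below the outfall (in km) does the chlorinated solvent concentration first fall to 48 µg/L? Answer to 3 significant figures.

36.1 km

Mixed concentration C = ΣQC/ΣQ = (73.10·0.1800 + 11.00·680.0) / 84.10 = 7493/84.10 = 89.10 µg/L.
Half-life 11.6 h → k = ln 2 / 11.6 = 0.05975 h⁻¹ = 1.434 d⁻¹.
Set 89.10·exp(−k·t) = 48 → t = ln(89.10/48)/k = 37270 s = 10.35 h.
Distance = v·t = 0.97·37270 = 36150 m = 36.15 km.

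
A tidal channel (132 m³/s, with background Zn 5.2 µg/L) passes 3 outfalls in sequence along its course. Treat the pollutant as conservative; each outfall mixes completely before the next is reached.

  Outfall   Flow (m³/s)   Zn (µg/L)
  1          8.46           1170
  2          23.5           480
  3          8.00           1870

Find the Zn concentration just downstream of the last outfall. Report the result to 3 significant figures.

Outfall 1: combined Q = 140.5 m³/s; C = (132.0·5.200 + 8.460·1170)/140.5 = 75.36 µg/L.
Outfall 2: combined Q = 164.0 m³/s; C = (140.5·75.36 + 23.50·480.0)/164.0 = 133.4 µg/L.
Outfall 3: combined Q = 172.0 m³/s; C = (164.0·133.4 + 8.000·1870)/172.0 = 214.1 µg/L.

214 µg/L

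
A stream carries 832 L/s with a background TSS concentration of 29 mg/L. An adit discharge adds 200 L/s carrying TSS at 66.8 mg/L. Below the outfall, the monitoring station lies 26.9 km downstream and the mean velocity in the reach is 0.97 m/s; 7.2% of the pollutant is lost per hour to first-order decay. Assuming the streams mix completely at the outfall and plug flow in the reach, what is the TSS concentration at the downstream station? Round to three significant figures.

20.4 mg/L

Conservation of mass: C = (832.0·29.00 + 200.0·66.80) / 1032 = 37490/1032 = 36.33 mg/L.
Travel time t = 26.9·1000 / 0.97 = 27730 s = 7.703 h.
7.2%/h lost → k = −ln(1 − 0.072) = 0.07472 h⁻¹.
Decay over the reach: 36.33·exp(−kt) = 36.33·0.5624 = 20.43 mg/L.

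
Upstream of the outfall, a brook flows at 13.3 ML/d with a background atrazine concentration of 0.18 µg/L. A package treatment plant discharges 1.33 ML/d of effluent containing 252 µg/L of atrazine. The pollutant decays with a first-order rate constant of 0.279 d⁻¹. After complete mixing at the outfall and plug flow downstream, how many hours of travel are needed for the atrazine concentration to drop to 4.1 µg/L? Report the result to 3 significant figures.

149 h

Mixed concentration C = ΣQC/ΣQ = (13.30·0.1800 + 1.330·252.0) / 14.63 = 337.6/14.63 = 23.07 µg/L.
23.07·exp(−k·t) = 4.1 → t = ln(23.07/4.1)/k = 535000 s = 148.6 h.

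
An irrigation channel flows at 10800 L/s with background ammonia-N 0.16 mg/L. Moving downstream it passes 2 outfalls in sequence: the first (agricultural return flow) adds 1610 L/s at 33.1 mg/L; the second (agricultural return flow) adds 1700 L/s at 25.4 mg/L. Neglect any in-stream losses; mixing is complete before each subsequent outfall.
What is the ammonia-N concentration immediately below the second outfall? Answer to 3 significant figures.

6.96 mg/L

Below outfall 1: Q → 12410 L/s, C = (10800·0.1600 + 1610·33.10)/12410 = 4.433 mg/L.
Below outfall 2: Q → 14110 L/s, C = (12410·4.433 + 1700·25.40)/14110 = 6.960 mg/L.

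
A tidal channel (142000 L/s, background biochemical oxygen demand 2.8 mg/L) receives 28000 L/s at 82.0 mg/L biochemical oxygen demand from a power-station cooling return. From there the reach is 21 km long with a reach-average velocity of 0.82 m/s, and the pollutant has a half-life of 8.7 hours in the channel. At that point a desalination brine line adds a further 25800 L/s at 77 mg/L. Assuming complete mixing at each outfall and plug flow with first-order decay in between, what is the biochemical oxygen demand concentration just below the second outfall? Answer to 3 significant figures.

Mixed concentration C = ΣQC/ΣQ = (142000·2.800 + 28000·82.00) / 170000 = 2694000/170000 = 15.84 mg/L; combined flow 170000 L/s.
Travel time t = 21·1000 / 0.82 = 25610 s = 7.114 h.
Half-life 8.7 h → k = ln 2 / 8.7 = 0.07967 h⁻¹ = 1.912 d⁻¹.
After decay, C = 15.84 × e^(−kt) = 15.84 × 0.5674 = 8.990 mg/L.
Second outfall: C = (170000·8.990 + 25800·77.00)/195800 = 17.95 mg/L.

18.0 mg/L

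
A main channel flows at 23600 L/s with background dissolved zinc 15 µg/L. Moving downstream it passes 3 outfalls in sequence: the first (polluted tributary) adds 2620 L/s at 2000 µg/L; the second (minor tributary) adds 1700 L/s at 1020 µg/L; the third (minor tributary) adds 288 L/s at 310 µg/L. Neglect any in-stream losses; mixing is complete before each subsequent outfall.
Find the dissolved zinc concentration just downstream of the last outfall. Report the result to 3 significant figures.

Outfall 1: combined Q = 26220 L/s; C = (23600·15.00 + 2620·2000)/26220 = 213.3 µg/L.
Outfall 2: combined Q = 27920 L/s; C = (26220·213.3 + 1700·1020)/27920 = 262.5 µg/L.
Outfall 3: combined Q = 28210 L/s; C = (27920·262.5 + 288.0·310.0)/28210 = 262.9 µg/L.

263 µg/L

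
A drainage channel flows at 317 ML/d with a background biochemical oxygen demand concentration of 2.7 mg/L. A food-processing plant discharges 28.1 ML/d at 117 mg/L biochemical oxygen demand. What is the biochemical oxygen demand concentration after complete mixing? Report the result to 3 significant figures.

Mixed concentration C = ΣQC/ΣQ = (317.0·2.700 + 28.10·117.0) / 345.1 = 4144/345.1 = 12.01 mg/L.

12.0 mg/L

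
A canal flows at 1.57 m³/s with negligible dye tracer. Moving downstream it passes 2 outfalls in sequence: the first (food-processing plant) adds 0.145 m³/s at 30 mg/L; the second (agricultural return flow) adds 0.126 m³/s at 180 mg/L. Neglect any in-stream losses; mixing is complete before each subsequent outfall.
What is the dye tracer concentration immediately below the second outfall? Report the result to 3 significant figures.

Below outfall 1: Q → 1.715 m³/s, C = (1.570·0 + 0.1450·30.00)/1.715 = 2.536 mg/L.
Below outfall 2: Q → 1.841 m³/s, C = (1.715·2.536 + 0.1260·180.0)/1.841 = 14.68 mg/L.

14.7 mg/L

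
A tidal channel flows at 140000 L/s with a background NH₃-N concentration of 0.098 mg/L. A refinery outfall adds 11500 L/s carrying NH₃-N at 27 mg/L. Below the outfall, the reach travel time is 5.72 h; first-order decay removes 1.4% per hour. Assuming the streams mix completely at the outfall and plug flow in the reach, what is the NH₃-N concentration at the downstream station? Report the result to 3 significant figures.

After mixing, C = (140000·0.09800 + 11500·27.00) / 151500 = 324200/151500 = 2.140 mg/L.
1.4%/h lost → k = −ln(1 − 0.014) = 0.01410 h⁻¹.
After decay, C = 2.140 × e^(−kt) = 2.140 × 0.9225 = 1.974 mg/L.

1.97 mg/L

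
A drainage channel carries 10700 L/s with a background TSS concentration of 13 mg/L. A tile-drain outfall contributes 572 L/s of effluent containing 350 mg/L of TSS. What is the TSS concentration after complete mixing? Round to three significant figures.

30.1 mg/L

Flow-weighted average: C = (10700·13.00 + 572.0·350.0) / 11270 = 339300/11270 = 30.10 mg/L.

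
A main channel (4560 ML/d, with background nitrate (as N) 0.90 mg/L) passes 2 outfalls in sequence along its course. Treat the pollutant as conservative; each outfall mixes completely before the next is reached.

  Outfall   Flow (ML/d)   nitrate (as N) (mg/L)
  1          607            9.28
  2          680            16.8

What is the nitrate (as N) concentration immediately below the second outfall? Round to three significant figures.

Below outfall 1: Q → 5167 ML/d, C = (4560·0.9000 + 607.0·9.280)/5167 = 1.884 mg/L.
Below outfall 2: Q → 5847 ML/d, C = (5167·1.884 + 680.0·16.80)/5847 = 3.619 mg/L.

3.62 mg/L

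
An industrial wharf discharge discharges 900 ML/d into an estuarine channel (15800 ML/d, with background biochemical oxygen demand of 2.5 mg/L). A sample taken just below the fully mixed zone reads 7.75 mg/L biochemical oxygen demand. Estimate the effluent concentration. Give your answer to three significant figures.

Mass balance: 15800·2.500 + 900.0·Cₑ = 16700·7.750
→ Cₑ = (16700·7.750 − 15800·2.500) / 900.0 = 99.92 mg/L.

99.9 mg/L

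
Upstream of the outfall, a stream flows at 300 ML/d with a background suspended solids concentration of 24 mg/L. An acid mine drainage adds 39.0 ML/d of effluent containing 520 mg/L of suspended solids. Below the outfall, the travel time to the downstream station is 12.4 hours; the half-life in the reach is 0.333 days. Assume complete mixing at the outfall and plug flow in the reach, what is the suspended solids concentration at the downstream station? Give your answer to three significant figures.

27.7 mg/L

After mixing, C = (300.0·24.00 + 39.00·520.0) / 339.0 = 27480/339.0 = 81.06 mg/L.
Half-life 0.333 d → k = ln 2 / 0.333 = 2.082 d⁻¹.
Decay over the reach: 81.06·exp(−kt) = 81.06·0.3411 = 27.65 mg/L.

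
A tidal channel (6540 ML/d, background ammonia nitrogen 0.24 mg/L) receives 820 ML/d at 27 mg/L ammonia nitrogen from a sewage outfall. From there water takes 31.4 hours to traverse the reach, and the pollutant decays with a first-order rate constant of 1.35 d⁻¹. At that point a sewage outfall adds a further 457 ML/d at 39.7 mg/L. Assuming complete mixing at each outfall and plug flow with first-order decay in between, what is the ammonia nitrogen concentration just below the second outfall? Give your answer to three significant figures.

2.84 mg/L

Mass balance: C = (6540·0.2400 + 820.0·27.00) / 7360 = 23710/7360 = 3.221 mg/L; combined flow 7360 ML/d.
Decay over the reach: 3.221·exp(−kt) = 3.221·0.1710 = 0.5508 mg/L.
At the second outfall, C = (7360·0.5508 + 457.0·39.70) / (7360 + 457.0) = 2.840 mg/L.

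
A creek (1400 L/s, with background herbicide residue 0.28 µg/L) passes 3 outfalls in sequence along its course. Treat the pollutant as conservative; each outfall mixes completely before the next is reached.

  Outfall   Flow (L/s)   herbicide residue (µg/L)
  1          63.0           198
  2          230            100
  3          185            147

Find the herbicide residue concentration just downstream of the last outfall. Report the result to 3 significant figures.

33.6 µg/L

After outfall 1: Q = 1400 + 63.00 = 1463 L/s; C = (1400·0.2800 + 63.00·198.0)/1463 = 8.794 µg/L.
After outfall 2: Q = 1463 + 230.0 = 1693 L/s; C = (1463·8.794 + 230.0·100.0)/1693 = 21.18 µg/L.
After outfall 3: Q = 1693 + 185.0 = 1878 L/s; C = (1693·21.18 + 185.0·147.0)/1878 = 33.58 µg/L.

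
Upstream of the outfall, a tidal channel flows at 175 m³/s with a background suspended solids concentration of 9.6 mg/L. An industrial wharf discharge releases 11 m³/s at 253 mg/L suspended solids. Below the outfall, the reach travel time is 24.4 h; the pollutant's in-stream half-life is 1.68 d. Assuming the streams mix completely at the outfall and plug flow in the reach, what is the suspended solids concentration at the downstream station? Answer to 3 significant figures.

After mixing, C = (175.0·9.600 + 11.00·253.0) / 186.0 = 4463/186.0 = 23.99 mg/L.
Half-life 1.68 d → k = ln 2 / 1.68 = 0.4126 d⁻¹.
Applying C = C₀e^(−kt): 23.99 × 0.6574 = 15.77 mg/L.

15.8 mg/L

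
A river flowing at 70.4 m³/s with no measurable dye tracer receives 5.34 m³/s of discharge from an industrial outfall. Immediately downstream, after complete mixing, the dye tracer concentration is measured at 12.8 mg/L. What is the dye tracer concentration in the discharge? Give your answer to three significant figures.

182 mg/L

Mass balance: 70.40·0 + 5.340·Cₑ = 75.74·12.80
→ Cₑ = (75.74·12.80 − 70.40·0) / 5.340 = 181.5 mg/L.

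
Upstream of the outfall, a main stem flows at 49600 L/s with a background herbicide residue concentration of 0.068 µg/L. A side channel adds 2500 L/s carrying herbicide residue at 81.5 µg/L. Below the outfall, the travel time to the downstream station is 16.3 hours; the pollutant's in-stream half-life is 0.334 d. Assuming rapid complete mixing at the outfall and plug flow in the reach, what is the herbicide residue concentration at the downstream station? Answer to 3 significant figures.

Conservation of mass: C = (49600·0.06800 + 2500·81.50) / 52100 = 207100/52100 = 3.975 µg/L.
Half-life 0.334 d → k = ln 2 / 0.334 = 2.075 d⁻¹.
After decay, C = 3.975 × e^(−kt) = 3.975 × 0.2443 = 0.9711 µg/L.

0.971 µg/L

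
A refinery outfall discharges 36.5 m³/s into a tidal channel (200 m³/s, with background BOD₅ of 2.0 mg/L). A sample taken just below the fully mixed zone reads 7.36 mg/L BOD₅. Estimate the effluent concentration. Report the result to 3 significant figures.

36.7 mg/L

Mass balance: 200.0·2.000 + 36.50·Cₑ = 236.5·7.360
→ Cₑ = (236.5·7.360 − 200.0·2.000) / 36.50 = 36.73 mg/L.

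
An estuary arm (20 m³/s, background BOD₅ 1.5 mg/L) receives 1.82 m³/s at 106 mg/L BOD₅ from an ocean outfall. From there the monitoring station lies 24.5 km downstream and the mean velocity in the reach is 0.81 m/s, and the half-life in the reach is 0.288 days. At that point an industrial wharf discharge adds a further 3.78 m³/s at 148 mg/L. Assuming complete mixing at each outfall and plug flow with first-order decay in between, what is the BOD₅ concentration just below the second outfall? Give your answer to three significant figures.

Conservation of mass: C = (20.00·1.500 + 1.820·106.0) / 21.82 = 222.9/21.82 = 10.22 mg/L; combined flow 21.82 m³/s.
Travel time t = 24.5·1000 / 0.81 = 30250 s = 8.402 h.
Half-life 0.288 d → k = ln 2 / 0.288 = 2.407 d⁻¹.
First-order decay: C = 10.22·exp(−k·t) = 10.22·0.4306 = 4.399 mg/L.
Second outfall: C = (21.82·4.399 + 3.780·148.0)/25.60 = 25.60 mg/L.

25.6 mg/L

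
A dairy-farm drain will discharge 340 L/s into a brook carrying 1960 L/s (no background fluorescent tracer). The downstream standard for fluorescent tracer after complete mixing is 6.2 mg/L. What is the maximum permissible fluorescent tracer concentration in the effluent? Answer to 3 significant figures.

At the limit, (Qr·Cr + Qe·Cₑ)/(Qr + Qe) = 6.2:
Cₑ = (2300·6.2 − 1960·0) / 340.0 = 41.94 mg/L.

41.9 mg/L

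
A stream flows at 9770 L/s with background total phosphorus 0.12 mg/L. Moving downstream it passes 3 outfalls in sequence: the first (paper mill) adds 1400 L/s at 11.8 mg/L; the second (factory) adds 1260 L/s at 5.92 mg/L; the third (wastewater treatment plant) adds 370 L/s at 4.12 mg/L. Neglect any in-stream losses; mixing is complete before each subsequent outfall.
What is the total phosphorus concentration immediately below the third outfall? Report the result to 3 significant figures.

2.08 mg/L

Below outfall 1: Q → 11170 L/s, C = (9770·0.1200 + 1400·11.80)/11170 = 1.584 mg/L.
Below outfall 2: Q → 12430 L/s, C = (11170·1.584 + 1260·5.920)/12430 = 2.023 mg/L.
Below outfall 3: Q → 12800 L/s, C = (12430·2.023 + 370.0·4.120)/12800 = 2.084 mg/L.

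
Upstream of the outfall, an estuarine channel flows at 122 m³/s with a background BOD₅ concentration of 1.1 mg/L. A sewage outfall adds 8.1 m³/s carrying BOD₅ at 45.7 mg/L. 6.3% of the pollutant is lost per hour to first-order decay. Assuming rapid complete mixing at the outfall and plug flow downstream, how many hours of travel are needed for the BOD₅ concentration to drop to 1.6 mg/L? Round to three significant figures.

Mixed concentration C = ΣQC/ΣQ = (122.0·1.100 + 8.100·45.70) / 130.1 = 504.4/130.1 = 3.877 mg/L.
6.3%/h lost → k = −ln(1 − 0.063) = 0.06507 h⁻¹.
3.877·exp(−k·t) = 1.6 → t = ln(3.877/1.6)/k = 48960 s = 13.60 h.

13.6 h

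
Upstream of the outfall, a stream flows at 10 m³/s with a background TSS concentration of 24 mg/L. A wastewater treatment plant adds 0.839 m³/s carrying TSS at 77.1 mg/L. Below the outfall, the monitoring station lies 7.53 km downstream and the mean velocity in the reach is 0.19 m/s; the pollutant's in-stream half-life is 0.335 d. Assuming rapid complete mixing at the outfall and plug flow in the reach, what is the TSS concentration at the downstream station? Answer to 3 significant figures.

10.9 mg/L

Mass balance: C = (10.00·24.00 + 0.8390·77.10) / 10.84 = 304.7/10.84 = 28.11 mg/L.
Travel time t = 7.53·1000 / 0.19 = 39630 s = 11.01 h.
Half-life 0.335 d → k = ln 2 / 0.335 = 2.069 d⁻¹.
First-order decay: C = 28.11·exp(−k·t) = 28.11·0.3871 = 10.88 mg/L.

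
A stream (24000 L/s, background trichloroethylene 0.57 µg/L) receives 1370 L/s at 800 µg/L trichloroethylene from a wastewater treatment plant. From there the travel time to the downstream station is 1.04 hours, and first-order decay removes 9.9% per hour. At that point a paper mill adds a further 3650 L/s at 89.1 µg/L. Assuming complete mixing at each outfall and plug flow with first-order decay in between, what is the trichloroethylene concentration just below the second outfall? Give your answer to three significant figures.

Conservation of mass: C = (24000·0.5700 + 1370·800.0) / 25370 = 1110000/25370 = 43.74 µg/L; combined flow 25370 L/s.
9.9%/h lost → k = −ln(1 − 0.099) = 0.1043 h⁻¹.
Decay over the reach: 43.74·exp(−kt) = 43.74·0.8973 = 39.25 µg/L.
At the second outfall, C = (25370·39.25 + 3650·89.10) / (25370 + 3650) = 45.52 µg/L.

45.5 µg/L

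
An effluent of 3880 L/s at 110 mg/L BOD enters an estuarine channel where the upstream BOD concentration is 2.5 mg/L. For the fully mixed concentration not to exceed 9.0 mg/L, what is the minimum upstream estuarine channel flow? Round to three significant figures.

60300 L/s

Set C_mix = 9.0: (Q·2.500 + 3880·110.0) / (Q + 3880) = 9.0
→ Q = 3880·(110.0 − 9.0)/(9.0 − 2.500) = 60290 L/s.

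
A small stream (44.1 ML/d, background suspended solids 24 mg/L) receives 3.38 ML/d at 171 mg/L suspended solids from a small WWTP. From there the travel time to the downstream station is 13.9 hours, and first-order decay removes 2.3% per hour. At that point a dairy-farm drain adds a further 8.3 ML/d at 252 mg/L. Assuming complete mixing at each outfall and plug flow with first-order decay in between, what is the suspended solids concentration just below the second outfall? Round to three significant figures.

58.7 mg/L

Mass balance: C = (44.10·24.00 + 3.380·171.0) / 47.48 = 1636/47.48 = 34.46 mg/L; combined flow 47.48 ML/d.
2.3%/h lost → k = −ln(1 − 0.023) = 0.02327 h⁻¹.
First-order decay: C = 34.46·exp(−k·t) = 34.46·0.7237 = 24.94 mg/L.
Second outfall: C = (47.48·24.94 + 8.300·252.0)/55.78 = 58.73 mg/L.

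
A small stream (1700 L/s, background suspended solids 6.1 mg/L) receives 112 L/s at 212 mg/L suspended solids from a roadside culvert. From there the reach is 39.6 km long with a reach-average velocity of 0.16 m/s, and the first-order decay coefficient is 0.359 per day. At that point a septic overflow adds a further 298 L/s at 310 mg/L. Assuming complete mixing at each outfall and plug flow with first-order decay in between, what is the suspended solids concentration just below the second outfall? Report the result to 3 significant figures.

49.6 mg/L

Conservation of mass: C = (1700·6.100 + 112.0·212.0) / 1812 = 34110/1812 = 18.83 mg/L; combined flow 1812 L/s.
Travel time t = 39.6·1000 / 0.16 = 247500 s = 68.75 h.
After decay, C = 18.83 × e^(−kt) = 18.83 × 0.3576 = 6.732 mg/L.
At the second outfall, C = (1812·6.732 + 298.0·310.0) / (1812 + 298.0) = 49.56 mg/L.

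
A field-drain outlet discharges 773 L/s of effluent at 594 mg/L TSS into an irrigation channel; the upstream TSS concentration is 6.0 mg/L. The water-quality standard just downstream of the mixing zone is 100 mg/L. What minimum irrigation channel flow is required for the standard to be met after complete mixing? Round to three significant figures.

Set C_mix = 100: (Q·6.000 + 773.0·594.0) / (Q + 773.0) = 100
→ Q = 773.0·(594.0 − 100)/(100 − 6.000) = 4062 L/s.

4060 L/s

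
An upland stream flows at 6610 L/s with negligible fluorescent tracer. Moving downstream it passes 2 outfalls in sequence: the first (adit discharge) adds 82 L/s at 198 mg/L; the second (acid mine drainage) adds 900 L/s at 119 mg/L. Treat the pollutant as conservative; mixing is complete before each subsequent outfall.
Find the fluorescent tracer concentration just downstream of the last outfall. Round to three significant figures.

Below outfall 1: Q → 6692 L/s, C = (6610·0 + 82.00·198.0)/6692 = 2.426 mg/L.
Below outfall 2: Q → 7592 L/s, C = (6692·2.426 + 900.0·119.0)/7592 = 16.25 mg/L.

16.2 mg/L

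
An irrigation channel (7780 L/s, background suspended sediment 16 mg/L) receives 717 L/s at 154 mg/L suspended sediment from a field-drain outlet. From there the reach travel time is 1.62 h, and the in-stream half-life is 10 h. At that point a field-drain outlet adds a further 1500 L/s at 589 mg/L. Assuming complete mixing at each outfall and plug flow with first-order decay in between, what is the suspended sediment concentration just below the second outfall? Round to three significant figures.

After mixing, C = (7780·16.00 + 717.0·154.0) / 8497 = 234900/8497 = 27.64 mg/L; combined flow 8497 L/s.
Half-life 10 h → k = ln 2 / 10 = 0.06931 h⁻¹ = 1.664 d⁻¹.
Decay over the reach: 27.64·exp(−kt) = 27.64·0.8938 = 24.71 mg/L.
Second outfall: C = (8497·24.71 + 1500·589.0)/9997 = 109.4 mg/L.

109 mg/L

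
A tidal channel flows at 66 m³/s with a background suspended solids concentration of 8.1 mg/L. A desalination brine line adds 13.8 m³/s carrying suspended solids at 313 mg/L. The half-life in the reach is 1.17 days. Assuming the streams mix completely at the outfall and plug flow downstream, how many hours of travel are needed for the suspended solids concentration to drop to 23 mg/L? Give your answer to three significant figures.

Conservation of mass: C = (66.00·8.100 + 13.80·313.0) / 79.80 = 4854/79.80 = 60.83 mg/L.
Half-life 1.17 d → k = ln 2 / 1.17 = 0.5924 d⁻¹.
60.83·exp(−k·t) = 23 → t = ln(60.83/23)/k = 141800 s = 39.40 h.

39.4 h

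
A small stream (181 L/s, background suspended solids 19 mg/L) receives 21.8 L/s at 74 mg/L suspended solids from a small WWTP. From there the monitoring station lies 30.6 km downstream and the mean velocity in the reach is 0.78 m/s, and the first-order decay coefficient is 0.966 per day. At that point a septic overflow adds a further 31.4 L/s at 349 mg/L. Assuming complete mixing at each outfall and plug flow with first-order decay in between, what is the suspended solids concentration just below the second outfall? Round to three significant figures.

Conservation of mass: C = (181.0·19.00 + 21.80·74.00) / 202.8 = 5052/202.8 = 24.91 mg/L; combined flow 202.8 L/s.
Travel time t = 30.6·1000 / 0.78 = 39230 s = 10.90 h.
After decay, C = 24.91 × e^(−kt) = 24.91 × 0.6449 = 16.07 mg/L.
Second outfall: C = (202.8·16.07 + 31.40·349.0)/234.2 = 60.70 mg/L.

60.7 mg/L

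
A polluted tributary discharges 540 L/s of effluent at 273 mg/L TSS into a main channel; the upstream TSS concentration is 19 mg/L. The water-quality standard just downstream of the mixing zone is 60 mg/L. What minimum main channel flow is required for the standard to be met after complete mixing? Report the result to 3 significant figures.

Set C_mix = 60: (Q·19.00 + 540.0·273.0) / (Q + 540.0) = 60
→ Q = 540.0·(273.0 − 60)/(60 − 19.00) = 2805 L/s.

2810 L/s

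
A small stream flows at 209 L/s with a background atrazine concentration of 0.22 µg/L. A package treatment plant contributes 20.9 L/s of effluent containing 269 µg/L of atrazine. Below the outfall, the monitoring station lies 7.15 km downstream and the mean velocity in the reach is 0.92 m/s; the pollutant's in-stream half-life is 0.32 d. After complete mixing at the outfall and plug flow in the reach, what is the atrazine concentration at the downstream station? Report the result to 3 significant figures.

After mixing, C = (209.0·0.2200 + 20.90·269.0) / 229.9 = 5668/229.9 = 24.65 µg/L.
Travel time t = 7.15·1000 / 0.92 = 7772 s = 2.159 h.
Half-life 0.32 d → k = ln 2 / 0.32 = 2.166 d⁻¹.
Applying C = C₀e^(−kt): 24.65 × 0.8230 = 20.29 µg/L.

20.3 µg/L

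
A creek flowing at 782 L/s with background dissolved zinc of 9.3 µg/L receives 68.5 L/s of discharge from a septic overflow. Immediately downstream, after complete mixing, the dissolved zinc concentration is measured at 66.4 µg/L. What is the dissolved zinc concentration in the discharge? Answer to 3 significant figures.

718 µg/L

Mass balance: 782.0·9.300 + 68.50·Cₑ = 850.5·66.40
→ Cₑ = (850.5·66.40 − 782.0·9.300) / 68.50 = 718.3 µg/L.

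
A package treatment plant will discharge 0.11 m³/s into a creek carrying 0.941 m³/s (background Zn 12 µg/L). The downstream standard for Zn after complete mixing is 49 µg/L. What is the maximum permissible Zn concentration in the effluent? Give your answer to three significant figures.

366 µg/L

At the limit, (Qr·Cr + Qe·Cₑ)/(Qr + Qe) = 49:
Cₑ = (1.051·49 − 0.9410·12.00) / 0.1100 = 365.5 µg/L.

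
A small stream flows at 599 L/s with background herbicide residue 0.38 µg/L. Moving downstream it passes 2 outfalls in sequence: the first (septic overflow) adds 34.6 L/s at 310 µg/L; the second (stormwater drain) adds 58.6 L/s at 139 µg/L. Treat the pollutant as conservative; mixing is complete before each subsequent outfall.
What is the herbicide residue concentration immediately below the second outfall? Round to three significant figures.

27.6 µg/L

After outfall 1: Q = 599.0 + 34.60 = 633.6 L/s; C = (599.0·0.3800 + 34.60·310.0)/633.6 = 17.29 µg/L.
After outfall 2: Q = 633.6 + 58.60 = 692.2 L/s; C = (633.6·17.29 + 58.60·139.0)/692.2 = 27.59 µg/L.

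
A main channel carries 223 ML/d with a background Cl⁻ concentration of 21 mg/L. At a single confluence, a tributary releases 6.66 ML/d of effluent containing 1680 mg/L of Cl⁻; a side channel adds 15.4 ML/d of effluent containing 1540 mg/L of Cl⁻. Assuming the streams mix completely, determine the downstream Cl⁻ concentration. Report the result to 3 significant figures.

Conservation of mass: C = (223.0·21.00 + 6.660·1680 + 15.40·1540) / 245.1 = 39590/245.1 = 161.5 mg/L.

162 mg/L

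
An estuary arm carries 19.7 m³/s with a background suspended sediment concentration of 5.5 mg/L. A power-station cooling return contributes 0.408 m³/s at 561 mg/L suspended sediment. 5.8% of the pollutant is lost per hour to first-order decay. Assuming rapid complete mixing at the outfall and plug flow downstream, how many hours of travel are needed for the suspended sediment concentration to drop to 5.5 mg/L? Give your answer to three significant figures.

18.7 h

After mixing, C = (19.70·5.500 + 0.4080·561.0) / 20.11 = 337.2/20.11 = 16.77 mg/L.
5.8%/h lost → k = −ln(1 − 0.058) = 0.05975 h⁻¹.
16.77·exp(−k·t) = 5.5 → t = ln(16.77/5.5)/k = 67180 s = 18.66 h.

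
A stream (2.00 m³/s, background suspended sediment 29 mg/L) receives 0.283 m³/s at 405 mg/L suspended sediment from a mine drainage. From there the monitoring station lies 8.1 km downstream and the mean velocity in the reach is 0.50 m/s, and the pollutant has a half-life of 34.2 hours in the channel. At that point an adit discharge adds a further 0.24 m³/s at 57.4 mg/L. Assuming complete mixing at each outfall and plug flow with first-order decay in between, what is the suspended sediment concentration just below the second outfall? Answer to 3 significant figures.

Mass balance: C = (2.000·29.00 + 0.2830·405.0) / 2.283 = 172.6/2.283 = 75.61 mg/L; combined flow 2.283 m³/s.
Travel time t = 8.1·1000 / 0.50 = 16200 s = 4.500 h.
Half-life 34.2 h → k = ln 2 / 34.2 = 0.02027 h⁻¹ = 0.4864 d⁻¹.
After decay, C = 75.61 × e^(−kt) = 75.61 × 0.9128 = 69.02 mg/L.
Second outfall: C = (2.283·69.02 + 0.2400·57.40)/2.523 = 67.91 mg/L.

67.9 mg/L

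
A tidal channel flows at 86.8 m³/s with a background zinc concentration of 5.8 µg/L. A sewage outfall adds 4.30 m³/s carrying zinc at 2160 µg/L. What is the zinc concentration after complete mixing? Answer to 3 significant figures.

107 µg/L

Flow-weighted average: C = (86.80·5.800 + 4.300·2160) / 91.10 = 9791/91.10 = 107.5 µg/L.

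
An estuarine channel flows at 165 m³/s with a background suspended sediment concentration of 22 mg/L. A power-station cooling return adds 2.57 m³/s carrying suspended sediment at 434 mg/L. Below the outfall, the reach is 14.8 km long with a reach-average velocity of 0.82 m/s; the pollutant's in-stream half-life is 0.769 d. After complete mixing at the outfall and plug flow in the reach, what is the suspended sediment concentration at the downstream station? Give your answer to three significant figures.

Conservation of mass: C = (165.0·22.00 + 2.570·434.0) / 167.6 = 4745/167.6 = 28.32 mg/L.
Travel time t = 14.8·1000 / 0.82 = 18050 s = 5.014 h.
Half-life 0.769 d → k = ln 2 / 0.769 = 0.9014 d⁻¹.
After decay, C = 28.32 × e^(−kt) = 28.32 × 0.8284 = 23.46 mg/L.

23.5 mg/L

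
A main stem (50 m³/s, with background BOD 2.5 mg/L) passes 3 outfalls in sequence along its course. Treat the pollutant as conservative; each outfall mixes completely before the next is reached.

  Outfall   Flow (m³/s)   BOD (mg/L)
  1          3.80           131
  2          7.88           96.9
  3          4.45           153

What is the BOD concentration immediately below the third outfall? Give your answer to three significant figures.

31.3 mg/L

After outfall 1: Q = 50.00 + 3.800 = 53.80 m³/s; C = (50.00·2.500 + 3.800·131.0)/53.80 = 11.58 mg/L.
After outfall 2: Q = 53.80 + 7.880 = 61.68 m³/s; C = (53.80·11.58 + 7.880·96.90)/61.68 = 22.48 mg/L.
After outfall 3: Q = 61.68 + 4.450 = 66.13 m³/s; C = (61.68·22.48 + 4.450·153.0)/66.13 = 31.26 mg/L.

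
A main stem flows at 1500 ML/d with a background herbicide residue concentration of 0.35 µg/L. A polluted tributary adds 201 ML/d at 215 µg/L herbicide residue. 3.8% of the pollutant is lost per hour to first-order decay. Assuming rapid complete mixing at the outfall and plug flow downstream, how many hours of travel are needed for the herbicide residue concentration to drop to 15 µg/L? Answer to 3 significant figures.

Conservation of mass: C = (1500·0.3500 + 201.0·215.0) / 1701 = 43740/1701 = 25.71 µg/L.
3.8%/h lost → k = −ln(1 − 0.038) = 0.03874 h⁻¹.
25.71·exp(−k·t) = 15 → t = ln(25.71/15)/k = 50090 s = 13.91 h.

13.9 h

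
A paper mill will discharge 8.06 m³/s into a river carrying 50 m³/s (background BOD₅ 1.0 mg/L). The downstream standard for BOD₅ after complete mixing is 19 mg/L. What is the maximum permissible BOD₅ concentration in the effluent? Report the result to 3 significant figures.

At the limit, (Qr·Cr + Qe·Cₑ)/(Qr + Qe) = 19:
Cₑ = (58.06·19 − 50.00·1.000) / 8.060 = 130.7 mg/L.

131 mg/L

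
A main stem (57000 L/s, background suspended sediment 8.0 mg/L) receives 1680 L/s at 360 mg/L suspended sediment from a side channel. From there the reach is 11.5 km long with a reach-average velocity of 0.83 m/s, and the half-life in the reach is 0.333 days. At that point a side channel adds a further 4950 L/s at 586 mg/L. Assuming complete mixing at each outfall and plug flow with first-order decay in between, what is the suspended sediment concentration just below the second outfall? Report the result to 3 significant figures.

57.5 mg/L

Mass balance: C = (57000·8.000 + 1680·360.0) / 58680 = 1061000/58680 = 18.08 mg/L; combined flow 58680 L/s.
Travel time t = 11.5·1000 / 0.83 = 13860 s = 3.849 h.
Half-life 0.333 d → k = ln 2 / 0.333 = 2.082 d⁻¹.
After decay, C = 18.08 × e^(−kt) = 18.08 × 0.7162 = 12.95 mg/L.
Second outfall: C = (58680·12.95 + 4950·586.0)/63630 = 57.53 mg/L.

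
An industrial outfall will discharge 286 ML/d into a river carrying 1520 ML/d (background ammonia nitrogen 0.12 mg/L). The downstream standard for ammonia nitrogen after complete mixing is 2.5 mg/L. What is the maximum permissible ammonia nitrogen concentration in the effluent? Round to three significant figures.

At the limit, (Qr·Cr + Qe·Cₑ)/(Qr + Qe) = 2.5:
Cₑ = (1806·2.5 − 1520·0.1200) / 286.0 = 15.15 mg/L.

15.1 mg/L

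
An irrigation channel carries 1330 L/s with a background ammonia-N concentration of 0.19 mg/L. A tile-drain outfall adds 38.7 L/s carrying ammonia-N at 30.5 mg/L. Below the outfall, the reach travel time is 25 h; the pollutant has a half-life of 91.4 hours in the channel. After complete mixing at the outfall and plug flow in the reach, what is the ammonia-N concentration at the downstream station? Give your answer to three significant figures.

0.866 mg/L

Conservation of mass: C = (1330·0.1900 + 38.70·30.50) / 1369 = 1433/1369 = 1.047 mg/L.
Half-life 91.4 h → k = ln 2 / 91.4 = 0.007584 h⁻¹ = 0.1820 d⁻¹.
First-order decay: C = 1.047·exp(−k·t) = 1.047·0.8273 = 0.8662 mg/L.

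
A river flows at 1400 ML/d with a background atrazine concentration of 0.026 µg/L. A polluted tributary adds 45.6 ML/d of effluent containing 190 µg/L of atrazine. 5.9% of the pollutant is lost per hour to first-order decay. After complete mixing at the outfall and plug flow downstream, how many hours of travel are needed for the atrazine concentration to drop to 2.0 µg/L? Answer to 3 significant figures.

After mixing, C = (1400·0.02600 + 45.60·190.0) / 1446 = 8700/1446 = 6.019 µg/L.
5.9%/h lost → k = −ln(1 − 0.059) = 0.06081 h⁻¹.
6.019·exp(−k·t) = 2.0 → t = ln(6.019/2.0)/k = 65220 s = 18.12 h.

18.1 h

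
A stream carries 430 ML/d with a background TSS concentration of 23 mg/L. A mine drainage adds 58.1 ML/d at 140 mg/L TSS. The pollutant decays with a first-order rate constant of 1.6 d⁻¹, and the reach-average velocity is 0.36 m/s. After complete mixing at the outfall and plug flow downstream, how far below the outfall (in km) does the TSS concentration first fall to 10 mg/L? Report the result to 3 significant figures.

25.4 km

Flow-weighted average: C = (430.0·23.00 + 58.10·140.0) / 488.1 = 18020/488.1 = 36.93 mg/L.
Set 36.93·exp(−k·t) = 10 → t = ln(36.93/10)/k = 70540 s = 19.60 h.
Distance = v·t = 0.36·70540 = 25400 m = 25.40 km.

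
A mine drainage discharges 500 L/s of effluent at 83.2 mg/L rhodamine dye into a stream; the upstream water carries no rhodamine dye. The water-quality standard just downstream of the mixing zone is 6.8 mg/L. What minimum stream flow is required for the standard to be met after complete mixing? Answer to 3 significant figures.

5620 L/s

Set C_mix = 6.8: (Q·0 + 500.0·83.20) / (Q + 500.0) = 6.8
→ Q = 500.0·(83.20 − 6.8)/(6.8 − 0) = 5618 L/s.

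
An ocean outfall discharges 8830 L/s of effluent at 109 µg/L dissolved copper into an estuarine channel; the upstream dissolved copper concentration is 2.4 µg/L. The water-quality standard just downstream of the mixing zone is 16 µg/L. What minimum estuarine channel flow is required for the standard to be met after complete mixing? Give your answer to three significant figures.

60400 L/s

Set C_mix = 16: (Q·2.400 + 8830·109.0) / (Q + 8830) = 16
→ Q = 8830·(109.0 − 16)/(16 − 2.400) = 60380 L/s.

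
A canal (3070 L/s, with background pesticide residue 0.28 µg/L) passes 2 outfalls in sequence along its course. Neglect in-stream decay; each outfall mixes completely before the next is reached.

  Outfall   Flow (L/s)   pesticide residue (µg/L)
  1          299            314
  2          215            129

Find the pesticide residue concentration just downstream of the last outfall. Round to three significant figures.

After outfall 1: Q = 3070 + 299.0 = 3369 L/s; C = (3070·0.2800 + 299.0·314.0)/3369 = 28.12 µg/L.
After outfall 2: Q = 3369 + 215.0 = 3584 L/s; C = (3369·28.12 + 215.0·129.0)/3584 = 34.17 µg/L.

34.2 µg/L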